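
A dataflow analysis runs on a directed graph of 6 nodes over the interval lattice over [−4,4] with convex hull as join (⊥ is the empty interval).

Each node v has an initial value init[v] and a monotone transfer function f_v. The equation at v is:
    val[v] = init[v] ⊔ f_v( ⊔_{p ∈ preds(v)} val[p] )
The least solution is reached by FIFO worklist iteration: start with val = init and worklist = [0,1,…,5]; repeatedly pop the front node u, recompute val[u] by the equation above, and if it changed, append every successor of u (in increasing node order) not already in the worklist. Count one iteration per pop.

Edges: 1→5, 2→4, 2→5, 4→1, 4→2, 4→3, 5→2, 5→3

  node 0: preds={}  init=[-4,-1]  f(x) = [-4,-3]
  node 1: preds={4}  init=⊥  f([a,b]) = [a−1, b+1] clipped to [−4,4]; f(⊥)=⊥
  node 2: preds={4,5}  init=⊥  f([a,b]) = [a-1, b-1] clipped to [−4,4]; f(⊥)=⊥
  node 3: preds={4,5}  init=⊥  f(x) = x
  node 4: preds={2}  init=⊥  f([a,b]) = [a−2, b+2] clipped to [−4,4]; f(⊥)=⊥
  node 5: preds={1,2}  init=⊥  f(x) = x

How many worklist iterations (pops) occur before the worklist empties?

Iteration log — 6 steps:
  step 1. node 0  ⊔preds=⊥  new=[-4,-1]  stable
  step 2. node 1  ⊔preds=⊥  new=⊥  stable
  step 3. node 2  ⊔preds=⊥  new=⊥  stable
  step 4. node 3  ⊔preds=⊥  new=⊥  stable
  step 5. node 4  ⊔preds=⊥  new=⊥  stable
  step 6. node 5  ⊔preds=⊥  new=⊥  stable

Least fixpoint reached:
  node 0: [-4,-1]
  node 1: ⊥
  node 2: ⊥
  node 3: ⊥
  node 4: ⊥
  node 5: ⊥

6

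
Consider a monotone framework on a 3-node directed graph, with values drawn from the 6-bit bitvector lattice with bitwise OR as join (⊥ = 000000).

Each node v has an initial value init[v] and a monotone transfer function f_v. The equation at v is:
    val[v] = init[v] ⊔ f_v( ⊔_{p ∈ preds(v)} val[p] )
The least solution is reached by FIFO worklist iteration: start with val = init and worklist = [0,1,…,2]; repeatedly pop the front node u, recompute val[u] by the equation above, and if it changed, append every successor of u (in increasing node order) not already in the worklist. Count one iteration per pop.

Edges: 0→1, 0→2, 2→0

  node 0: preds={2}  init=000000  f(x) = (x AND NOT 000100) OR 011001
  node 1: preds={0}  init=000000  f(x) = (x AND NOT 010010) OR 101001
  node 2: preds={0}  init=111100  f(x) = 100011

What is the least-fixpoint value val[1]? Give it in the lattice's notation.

101001

Worklist (6 pops):
  #1 pop 0: in=111100 → 111001 (was 000000); enqueue []
  #2 pop 1: in=111001 → 101001 (was 000000); enqueue []
  #3 pop 2: in=111001 → 111111 (was 111100); enqueue [0]
  #4 pop 0: in=111111 → 111011 (was 111001); enqueue [1,2]
  #5 pop 1: in=111011 → 101001 (no change)
  #6 pop 2: in=111011 → 111111 (no change)

Fixpoint:
  val[0] = 111011
  val[1] = 101001
  val[2] = 111111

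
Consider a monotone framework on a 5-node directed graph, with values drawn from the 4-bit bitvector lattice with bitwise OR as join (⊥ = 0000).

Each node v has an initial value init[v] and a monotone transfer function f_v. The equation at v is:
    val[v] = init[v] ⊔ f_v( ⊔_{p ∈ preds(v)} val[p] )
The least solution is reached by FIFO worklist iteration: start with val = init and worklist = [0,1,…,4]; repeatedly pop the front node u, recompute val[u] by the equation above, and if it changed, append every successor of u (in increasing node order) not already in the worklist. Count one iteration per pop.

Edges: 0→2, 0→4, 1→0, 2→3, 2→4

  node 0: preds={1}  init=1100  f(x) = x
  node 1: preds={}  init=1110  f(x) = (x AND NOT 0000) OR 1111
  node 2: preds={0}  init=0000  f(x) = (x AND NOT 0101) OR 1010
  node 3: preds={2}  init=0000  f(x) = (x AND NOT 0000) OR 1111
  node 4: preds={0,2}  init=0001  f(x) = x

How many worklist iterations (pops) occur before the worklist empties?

8

Trace (8 dequeues):
  [1] u=0 | in 1110 | out 1110 | prev 1100 | push {}
  [2] u=1 | in 0000 | out 1111 | prev 1110 | push {0}
  [3] u=2 | in 1110 | out 1010 | prev 0000 | push {}
  [4] u=3 | in 1010 | out 1111 | prev 0000 | push {}
  [5] u=4 | in 1110 | out 1111 | prev 0001 | push {}
  [6] u=0 | in 1111 | out 1111 | prev 1110 | push {2,4}
  [7] u=2 | in 1111 | out 1010 | ==
  [8] u=4 | in 1111 | out 1111 | ==

Converged values:
  [0] 1111
  [1] 1111
  [2] 1010
  [3] 1111
  [4] 1111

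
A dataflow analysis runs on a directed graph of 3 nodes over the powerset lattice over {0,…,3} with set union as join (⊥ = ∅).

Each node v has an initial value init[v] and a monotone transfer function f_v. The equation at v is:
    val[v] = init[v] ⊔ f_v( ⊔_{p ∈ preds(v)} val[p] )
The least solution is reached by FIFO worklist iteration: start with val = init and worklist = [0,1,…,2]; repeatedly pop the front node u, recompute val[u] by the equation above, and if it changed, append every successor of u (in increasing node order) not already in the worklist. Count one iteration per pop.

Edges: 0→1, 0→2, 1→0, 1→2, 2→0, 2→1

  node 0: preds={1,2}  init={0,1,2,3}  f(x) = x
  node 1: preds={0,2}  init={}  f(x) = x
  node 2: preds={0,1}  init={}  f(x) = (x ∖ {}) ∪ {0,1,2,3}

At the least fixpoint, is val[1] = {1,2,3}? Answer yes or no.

Iteration log — 5 steps:
  step 1. node 0  ⊔preds={}  new={0,1,2,3}  stable
  step 2. node 1  ⊔preds={0,1,2,3}  new={0,1,2,3}  old={}  +wl: 0
  step 3. node 2  ⊔preds={0,1,2,3}  new={0,1,2,3}  old={}  +wl: 1
  step 4. node 0  ⊔preds={0,1,2,3}  new={0,1,2,3}  stable
  step 5. node 1  ⊔preds={0,1,2,3}  new={0,1,2,3}  stable

Least fixpoint reached:
  node 0: {0,1,2,3}
  node 1: {0,1,2,3}
  node 2: {0,1,2,3}

no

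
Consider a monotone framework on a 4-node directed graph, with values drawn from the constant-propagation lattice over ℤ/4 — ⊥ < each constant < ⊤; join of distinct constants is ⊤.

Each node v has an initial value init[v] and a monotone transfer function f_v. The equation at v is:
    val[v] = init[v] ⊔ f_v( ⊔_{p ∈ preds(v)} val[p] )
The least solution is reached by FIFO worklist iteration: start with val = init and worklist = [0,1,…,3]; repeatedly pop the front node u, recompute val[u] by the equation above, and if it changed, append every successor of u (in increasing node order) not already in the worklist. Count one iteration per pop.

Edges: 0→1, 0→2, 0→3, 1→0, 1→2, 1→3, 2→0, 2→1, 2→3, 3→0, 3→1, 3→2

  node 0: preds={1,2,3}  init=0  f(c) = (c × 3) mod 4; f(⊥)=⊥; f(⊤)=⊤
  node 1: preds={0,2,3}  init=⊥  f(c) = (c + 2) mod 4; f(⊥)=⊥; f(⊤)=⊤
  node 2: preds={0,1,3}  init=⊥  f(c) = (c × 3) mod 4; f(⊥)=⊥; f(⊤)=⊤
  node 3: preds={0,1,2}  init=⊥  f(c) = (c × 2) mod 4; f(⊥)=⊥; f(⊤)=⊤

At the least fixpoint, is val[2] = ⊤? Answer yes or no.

yes

Worklist (9 pops):
  #1 pop 0: in=⊥ → 0 (no change)
  #2 pop 1: in=0 → 2 (was ⊥); enqueue [0]
  #3 pop 2: in=⊤ → ⊤ (was ⊥); enqueue [1]
  #4 pop 3: in=⊤ → ⊤ (was ⊥); enqueue [2]
  #5 pop 0: in=⊤ → ⊤ (was 0); enqueue [3]
  #6 pop 1: in=⊤ → ⊤ (was 2); enqueue [0]
  #7 pop 2: in=⊤ → ⊤ (no change)
  #8 pop 3: in=⊤ → ⊤ (no change)
  #9 pop 0: in=⊤ → ⊤ (no change)

Fixpoint:
  val[0] = ⊤
  val[1] = ⊤
  val[2] = ⊤
  val[3] = ⊤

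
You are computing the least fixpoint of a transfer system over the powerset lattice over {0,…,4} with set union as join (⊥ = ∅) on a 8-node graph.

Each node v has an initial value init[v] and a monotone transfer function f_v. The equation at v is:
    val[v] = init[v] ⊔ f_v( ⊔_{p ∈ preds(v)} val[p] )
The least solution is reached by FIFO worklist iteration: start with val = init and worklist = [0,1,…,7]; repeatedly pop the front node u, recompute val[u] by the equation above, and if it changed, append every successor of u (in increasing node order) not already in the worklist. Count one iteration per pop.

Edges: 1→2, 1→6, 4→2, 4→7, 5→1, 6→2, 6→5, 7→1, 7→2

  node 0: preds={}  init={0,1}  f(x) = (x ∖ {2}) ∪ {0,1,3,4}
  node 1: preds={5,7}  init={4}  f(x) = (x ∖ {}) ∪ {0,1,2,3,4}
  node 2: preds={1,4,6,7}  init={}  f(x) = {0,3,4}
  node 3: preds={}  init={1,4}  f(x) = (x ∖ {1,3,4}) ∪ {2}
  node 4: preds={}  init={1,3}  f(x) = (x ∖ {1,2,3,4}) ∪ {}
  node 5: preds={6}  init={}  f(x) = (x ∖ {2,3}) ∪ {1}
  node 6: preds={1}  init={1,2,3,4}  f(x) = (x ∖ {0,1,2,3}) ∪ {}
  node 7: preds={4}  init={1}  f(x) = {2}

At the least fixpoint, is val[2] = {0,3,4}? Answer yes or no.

yes

Worklist (10 pops):
  #1 pop 0: in={} → {0,1,3,4} (was {0,1}); enqueue []
  #2 pop 1: in={1} → {0,1,2,3,4} (was {4}); enqueue []
  #3 pop 2: in={0,1,2,3,4} → {0,3,4} (was {}); enqueue []
  #4 pop 3: in={} → {1,2,4} (was {1,4}); enqueue []
  #5 pop 4: in={} → {1,3} (no change)
  #6 pop 5: in={1,2,3,4} → {1,4} (was {}); enqueue [1]
  #7 pop 6: in={0,1,2,3,4} → {1,2,3,4} (no change)
  #8 pop 7: in={1,3} → {1,2} (was {1}); enqueue [2]
  #9 pop 1: in={1,2,4} → {0,1,2,3,4} (no change)
  #10 pop 2: in={0,1,2,3,4} → {0,3,4} (no change)

Fixpoint:
  val[0] = {0,1,3,4}
  val[1] = {0,1,2,3,4}
  val[2] = {0,3,4}
  val[3] = {1,2,4}
  val[4] = {1,3}
  val[5] = {1,4}
  val[6] = {1,2,3,4}
  val[7] = {1,2}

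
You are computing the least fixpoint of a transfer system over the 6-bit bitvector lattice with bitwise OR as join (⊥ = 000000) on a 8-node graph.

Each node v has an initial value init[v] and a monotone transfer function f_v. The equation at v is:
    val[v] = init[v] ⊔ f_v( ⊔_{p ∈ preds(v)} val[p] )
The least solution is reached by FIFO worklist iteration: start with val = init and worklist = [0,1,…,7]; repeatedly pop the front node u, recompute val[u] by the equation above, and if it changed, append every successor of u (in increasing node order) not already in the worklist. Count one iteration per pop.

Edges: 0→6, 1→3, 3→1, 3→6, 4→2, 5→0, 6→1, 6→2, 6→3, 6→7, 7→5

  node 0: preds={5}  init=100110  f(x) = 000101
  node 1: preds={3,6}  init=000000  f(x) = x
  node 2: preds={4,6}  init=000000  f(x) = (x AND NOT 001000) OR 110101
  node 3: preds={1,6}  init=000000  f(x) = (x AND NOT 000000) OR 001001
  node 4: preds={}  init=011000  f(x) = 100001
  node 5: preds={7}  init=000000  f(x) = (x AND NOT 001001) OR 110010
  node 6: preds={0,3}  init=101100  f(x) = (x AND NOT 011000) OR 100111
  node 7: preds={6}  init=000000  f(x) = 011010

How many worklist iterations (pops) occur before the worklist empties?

15

Worklist (15 pops):
  #1 pop 0: in=000000 → 100111 (was 100110); enqueue []
  #2 pop 1: in=101100 → 101100 (was 000000); enqueue []
  #3 pop 2: in=111100 → 110101 (was 000000); enqueue []
  #4 pop 3: in=101100 → 101101 (was 000000); enqueue [1]
  #5 pop 4: in=000000 → 111001 (was 011000); enqueue [2]
  #6 pop 5: in=000000 → 110010 (was 000000); enqueue [0]
  #7 pop 6: in=101111 → 101111 (was 101100); enqueue [3]
  #8 pop 7: in=101111 → 011010 (was 000000); enqueue [5]
  #9 pop 1: in=101111 → 101111 (was 101100); enqueue []
  #10 pop 2: in=111111 → 110111 (was 110101); enqueue []
  #11 pop 0: in=110010 → 100111 (no change)
  #12 pop 3: in=101111 → 101111 (was 101101); enqueue [1,6]
  #13 pop 5: in=011010 → 110010 (no change)
  #14 pop 1: in=101111 → 101111 (no change)
  #15 pop 6: in=101111 → 101111 (no change)

Fixpoint:
  val[0] = 100111
  val[1] = 101111
  val[2] = 110111
  val[3] = 101111
  val[4] = 111001
  val[5] = 110010
  val[6] = 101111
  val[7] = 011010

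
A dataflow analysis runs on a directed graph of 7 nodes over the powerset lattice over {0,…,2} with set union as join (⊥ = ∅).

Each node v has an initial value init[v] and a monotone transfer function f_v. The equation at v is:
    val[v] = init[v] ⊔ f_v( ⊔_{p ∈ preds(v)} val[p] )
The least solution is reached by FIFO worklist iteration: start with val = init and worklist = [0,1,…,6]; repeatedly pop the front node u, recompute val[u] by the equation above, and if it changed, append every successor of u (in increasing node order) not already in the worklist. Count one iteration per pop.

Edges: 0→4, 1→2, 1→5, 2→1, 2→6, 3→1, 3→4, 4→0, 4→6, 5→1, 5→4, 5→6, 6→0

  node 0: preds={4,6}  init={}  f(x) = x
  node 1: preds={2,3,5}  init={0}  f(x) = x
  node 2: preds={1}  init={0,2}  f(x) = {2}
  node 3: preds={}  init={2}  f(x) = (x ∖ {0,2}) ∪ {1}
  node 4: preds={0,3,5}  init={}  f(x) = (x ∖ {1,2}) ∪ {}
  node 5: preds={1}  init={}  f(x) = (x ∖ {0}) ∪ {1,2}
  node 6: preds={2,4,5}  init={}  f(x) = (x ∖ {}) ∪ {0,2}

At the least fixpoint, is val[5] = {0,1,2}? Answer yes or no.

Worklist (15 pops):
  #1 pop 0: in={} → {} (no change)
  #2 pop 1: in={0,2} → {0,2} (was {0}); enqueue []
  #3 pop 2: in={0,2} → {0,2} (no change)
  #4 pop 3: in={} → {1,2} (was {2}); enqueue [1]
  #5 pop 4: in={1,2} → {} (no change)
  #6 pop 5: in={0,2} → {1,2} (was {}); enqueue [4]
  #7 pop 6: in={0,1,2} → {0,1,2} (was {}); enqueue [0]
  #8 pop 1: in={0,1,2} → {0,1,2} (was {0,2}); enqueue [2,5]
  #9 pop 4: in={1,2} → {} (no change)
  #10 pop 0: in={0,1,2} → {0,1,2} (was {}); enqueue [4]
  #11 pop 2: in={0,1,2} → {0,2} (no change)
  #12 pop 5: in={0,1,2} → {1,2} (no change)
  #13 pop 4: in={0,1,2} → {0} (was {}); enqueue [0,6]
  #14 pop 0: in={0,1,2} → {0,1,2} (no change)
  #15 pop 6: in={0,1,2} → {0,1,2} (no change)

Fixpoint:
  val[0] = {0,1,2}
  val[1] = {0,1,2}
  val[2] = {0,2}
  val[3] = {1,2}
  val[4] = {0}
  val[5] = {1,2}
  val[6] = {0,1,2}

no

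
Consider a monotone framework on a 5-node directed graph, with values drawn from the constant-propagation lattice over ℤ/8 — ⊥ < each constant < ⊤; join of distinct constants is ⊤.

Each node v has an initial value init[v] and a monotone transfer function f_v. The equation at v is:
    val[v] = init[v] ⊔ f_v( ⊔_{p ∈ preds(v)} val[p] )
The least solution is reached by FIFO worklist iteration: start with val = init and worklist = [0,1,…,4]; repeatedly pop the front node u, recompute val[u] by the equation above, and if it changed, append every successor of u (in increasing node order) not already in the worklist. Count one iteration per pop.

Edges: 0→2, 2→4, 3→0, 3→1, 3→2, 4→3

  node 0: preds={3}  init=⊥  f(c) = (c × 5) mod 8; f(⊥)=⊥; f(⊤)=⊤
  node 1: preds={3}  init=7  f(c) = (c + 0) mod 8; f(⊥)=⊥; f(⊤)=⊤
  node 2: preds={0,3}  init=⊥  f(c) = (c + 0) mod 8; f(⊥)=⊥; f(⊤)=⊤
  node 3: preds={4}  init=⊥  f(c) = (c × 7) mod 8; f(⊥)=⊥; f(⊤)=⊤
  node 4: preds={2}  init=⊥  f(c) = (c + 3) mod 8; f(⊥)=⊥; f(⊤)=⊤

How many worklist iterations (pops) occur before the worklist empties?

Worklist (5 pops):
  #1 pop 0: in=⊥ → ⊥ (no change)
  #2 pop 1: in=⊥ → 7 (no change)
  #3 pop 2: in=⊥ → ⊥ (no change)
  #4 pop 3: in=⊥ → ⊥ (no change)
  #5 pop 4: in=⊥ → ⊥ (no change)

Fixpoint:
  val[0] = ⊥
  val[1] = 7
  val[2] = ⊥
  val[3] = ⊥
  val[4] = ⊥

5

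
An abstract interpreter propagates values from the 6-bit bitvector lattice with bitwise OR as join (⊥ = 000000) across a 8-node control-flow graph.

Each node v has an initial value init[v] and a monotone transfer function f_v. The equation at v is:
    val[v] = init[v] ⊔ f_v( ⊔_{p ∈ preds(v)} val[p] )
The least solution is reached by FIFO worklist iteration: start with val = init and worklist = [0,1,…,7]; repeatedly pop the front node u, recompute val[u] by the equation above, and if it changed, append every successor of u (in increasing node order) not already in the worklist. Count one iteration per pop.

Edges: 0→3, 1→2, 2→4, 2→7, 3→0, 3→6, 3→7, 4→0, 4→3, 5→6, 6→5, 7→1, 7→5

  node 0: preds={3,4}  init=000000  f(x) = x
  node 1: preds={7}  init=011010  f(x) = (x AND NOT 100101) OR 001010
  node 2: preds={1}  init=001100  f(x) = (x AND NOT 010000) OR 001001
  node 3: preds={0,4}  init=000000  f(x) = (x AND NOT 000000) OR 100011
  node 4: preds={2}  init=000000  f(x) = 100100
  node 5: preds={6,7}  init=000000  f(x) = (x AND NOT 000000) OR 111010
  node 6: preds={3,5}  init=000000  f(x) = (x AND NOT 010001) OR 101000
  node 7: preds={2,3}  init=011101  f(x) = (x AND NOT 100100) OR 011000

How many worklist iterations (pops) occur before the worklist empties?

Iteration log — 15 steps:
  step 1. node 0  ⊔preds=000000  new=000000  stable
  step 2. node 1  ⊔preds=011101  new=011010  stable
  step 3. node 2  ⊔preds=011010  new=001111  old=001100  +wl: 
  step 4. node 3  ⊔preds=000000  new=100011  old=000000  +wl: 0
  step 5. node 4  ⊔preds=001111  new=100100  old=000000  +wl: 3
  step 6. node 5  ⊔preds=011101  new=111111  old=000000  +wl: 
  step 7. node 6  ⊔preds=111111  new=101110  old=000000  +wl: 5
  step 8. node 7  ⊔preds=101111  new=011111  old=011101  +wl: 1
  step 9. node 0  ⊔preds=100111  new=100111  old=000000  +wl: 
  step 10. node 3  ⊔preds=100111  new=100111  old=100011  +wl: 0,6,7
  step 11. node 5  ⊔preds=111111  new=111111  stable
  step 12. node 1  ⊔preds=011111  new=011010  stable
  step 13. node 0  ⊔preds=100111  new=100111  stable
  step 14. node 6  ⊔preds=111111  new=101110  stable
  step 15. node 7  ⊔preds=101111  new=011111  stable

Least fixpoint reached:
  node 0: 100111
  node 1: 011010
  node 2: 001111
  node 3: 100111
  node 4: 100100
  node 5: 111111
  node 6: 101110
  node 7: 011111

15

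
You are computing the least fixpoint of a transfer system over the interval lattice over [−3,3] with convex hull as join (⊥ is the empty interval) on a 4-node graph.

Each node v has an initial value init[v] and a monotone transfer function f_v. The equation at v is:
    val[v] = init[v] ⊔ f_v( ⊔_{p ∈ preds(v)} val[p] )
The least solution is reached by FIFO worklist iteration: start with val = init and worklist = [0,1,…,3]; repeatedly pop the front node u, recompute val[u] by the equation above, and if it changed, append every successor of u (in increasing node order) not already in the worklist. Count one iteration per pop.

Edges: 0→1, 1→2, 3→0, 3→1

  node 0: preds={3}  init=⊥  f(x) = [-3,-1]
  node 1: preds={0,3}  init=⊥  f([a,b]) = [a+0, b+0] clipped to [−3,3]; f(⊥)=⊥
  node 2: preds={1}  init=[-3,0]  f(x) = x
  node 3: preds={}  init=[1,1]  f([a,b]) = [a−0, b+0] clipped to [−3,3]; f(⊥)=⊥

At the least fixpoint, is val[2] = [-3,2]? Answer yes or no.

Trace (4 dequeues):
  [1] u=0 | in [1,1] | out [-3,-1] | prev ⊥ | push {}
  [2] u=1 | in [-3,1] | out [-3,1] | prev ⊥ | push {}
  [3] u=2 | in [-3,1] | out [-3,1] | prev [-3,0] | push {}
  [4] u=3 | in ⊥ | out [1,1] | ==

Converged values:
  [0] [-3,-1]
  [1] [-3,1]
  [2] [-3,1]
  [3] [1,1]

no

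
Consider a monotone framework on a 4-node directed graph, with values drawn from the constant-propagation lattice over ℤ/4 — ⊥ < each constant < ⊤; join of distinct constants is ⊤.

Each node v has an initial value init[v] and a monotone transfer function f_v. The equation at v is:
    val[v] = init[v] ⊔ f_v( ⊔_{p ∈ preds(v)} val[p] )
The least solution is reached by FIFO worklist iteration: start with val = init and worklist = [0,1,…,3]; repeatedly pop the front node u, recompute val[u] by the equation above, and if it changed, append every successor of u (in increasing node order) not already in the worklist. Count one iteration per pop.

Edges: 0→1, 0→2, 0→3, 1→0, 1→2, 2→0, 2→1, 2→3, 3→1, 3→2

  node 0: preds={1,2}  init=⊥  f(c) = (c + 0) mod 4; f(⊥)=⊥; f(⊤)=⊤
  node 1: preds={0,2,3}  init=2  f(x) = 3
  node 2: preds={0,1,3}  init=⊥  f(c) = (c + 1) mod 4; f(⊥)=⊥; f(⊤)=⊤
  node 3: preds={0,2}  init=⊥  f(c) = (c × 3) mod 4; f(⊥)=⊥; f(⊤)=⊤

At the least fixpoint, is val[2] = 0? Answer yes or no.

Worklist (8 pops):
  #1 pop 0: in=2 → 2 (was ⊥); enqueue []
  #2 pop 1: in=2 → ⊤ (was 2); enqueue [0]
  #3 pop 2: in=⊤ → ⊤ (was ⊥); enqueue [1]
  #4 pop 3: in=⊤ → ⊤ (was ⊥); enqueue [2]
  #5 pop 0: in=⊤ → ⊤ (was 2); enqueue [3]
  #6 pop 1: in=⊤ → ⊤ (no change)
  #7 pop 2: in=⊤ → ⊤ (no change)
  #8 pop 3: in=⊤ → ⊤ (no change)

Fixpoint:
  val[0] = ⊤
  val[1] = ⊤
  val[2] = ⊤
  val[3] = ⊤

no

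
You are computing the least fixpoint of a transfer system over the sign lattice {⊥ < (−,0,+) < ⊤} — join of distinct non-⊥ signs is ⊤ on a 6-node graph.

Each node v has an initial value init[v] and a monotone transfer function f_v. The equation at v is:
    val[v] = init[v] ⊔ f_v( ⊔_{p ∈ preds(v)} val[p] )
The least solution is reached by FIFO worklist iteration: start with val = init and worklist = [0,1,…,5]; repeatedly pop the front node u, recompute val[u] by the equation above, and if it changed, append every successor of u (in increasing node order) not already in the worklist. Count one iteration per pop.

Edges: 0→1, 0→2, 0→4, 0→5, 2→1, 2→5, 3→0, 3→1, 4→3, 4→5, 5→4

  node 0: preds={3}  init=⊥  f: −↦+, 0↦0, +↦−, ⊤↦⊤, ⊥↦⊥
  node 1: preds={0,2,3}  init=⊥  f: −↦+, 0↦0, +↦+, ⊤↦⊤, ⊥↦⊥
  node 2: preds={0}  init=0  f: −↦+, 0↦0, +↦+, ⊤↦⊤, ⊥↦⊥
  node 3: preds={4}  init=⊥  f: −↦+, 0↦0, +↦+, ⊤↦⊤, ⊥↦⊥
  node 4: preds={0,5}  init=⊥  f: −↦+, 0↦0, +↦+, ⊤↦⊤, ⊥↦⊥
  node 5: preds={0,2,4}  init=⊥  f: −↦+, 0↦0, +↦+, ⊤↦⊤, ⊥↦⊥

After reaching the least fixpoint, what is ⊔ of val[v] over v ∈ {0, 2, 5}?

0

Iteration log — 14 steps:
  step 1. node 0  ⊔preds=⊥  new=⊥  stable
  step 2. node 1  ⊔preds=0  new=0  old=⊥  +wl: 
  step 3. node 2  ⊔preds=⊥  new=0  stable
  step 4. node 3  ⊔preds=⊥  new=⊥  stable
  step 5. node 4  ⊔preds=⊥  new=⊥  stable
  step 6. node 5  ⊔preds=0  new=0  old=⊥  +wl: 4
  step 7. node 4  ⊔preds=0  new=0  old=⊥  +wl: 3,5
  step 8. node 3  ⊔preds=0  new=0  old=⊥  +wl: 0,1
  step 9. node 5  ⊔preds=0  new=0  stable
  step 10. node 0  ⊔preds=0  new=0  old=⊥  +wl: 2,4,5
  step 11. node 1  ⊔preds=0  new=0  stable
  step 12. node 2  ⊔preds=0  new=0  stable
  step 13. node 4  ⊔preds=0  new=0  stable
  step 14. node 5  ⊔preds=0  new=0  stable

Least fixpoint reached:
  node 0: 0
  node 1: 0
  node 2: 0
  node 3: 0
  node 4: 0
  node 5: 0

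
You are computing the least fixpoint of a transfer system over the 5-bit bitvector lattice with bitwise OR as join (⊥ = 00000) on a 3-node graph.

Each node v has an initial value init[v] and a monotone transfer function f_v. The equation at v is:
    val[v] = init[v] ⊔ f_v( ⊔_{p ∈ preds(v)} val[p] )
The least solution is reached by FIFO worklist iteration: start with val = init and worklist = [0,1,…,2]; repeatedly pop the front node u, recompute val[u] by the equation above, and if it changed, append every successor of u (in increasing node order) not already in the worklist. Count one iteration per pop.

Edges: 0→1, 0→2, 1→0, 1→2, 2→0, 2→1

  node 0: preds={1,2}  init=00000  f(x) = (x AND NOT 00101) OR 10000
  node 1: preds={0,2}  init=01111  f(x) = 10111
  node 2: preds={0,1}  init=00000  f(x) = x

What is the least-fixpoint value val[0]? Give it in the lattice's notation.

11010

Iteration log — 5 steps:
  step 1. node 0  ⊔preds=01111  new=11010  old=00000  +wl: 
  step 2. node 1  ⊔preds=11010  new=11111  old=01111  +wl: 0
  step 3. node 2  ⊔preds=11111  new=11111  old=00000  +wl: 1
  step 4. node 0  ⊔preds=11111  new=11010  stable
  step 5. node 1  ⊔preds=11111  new=11111  stable

Least fixpoint reached:
  node 0: 11010
  node 1: 11111
  node 2: 11111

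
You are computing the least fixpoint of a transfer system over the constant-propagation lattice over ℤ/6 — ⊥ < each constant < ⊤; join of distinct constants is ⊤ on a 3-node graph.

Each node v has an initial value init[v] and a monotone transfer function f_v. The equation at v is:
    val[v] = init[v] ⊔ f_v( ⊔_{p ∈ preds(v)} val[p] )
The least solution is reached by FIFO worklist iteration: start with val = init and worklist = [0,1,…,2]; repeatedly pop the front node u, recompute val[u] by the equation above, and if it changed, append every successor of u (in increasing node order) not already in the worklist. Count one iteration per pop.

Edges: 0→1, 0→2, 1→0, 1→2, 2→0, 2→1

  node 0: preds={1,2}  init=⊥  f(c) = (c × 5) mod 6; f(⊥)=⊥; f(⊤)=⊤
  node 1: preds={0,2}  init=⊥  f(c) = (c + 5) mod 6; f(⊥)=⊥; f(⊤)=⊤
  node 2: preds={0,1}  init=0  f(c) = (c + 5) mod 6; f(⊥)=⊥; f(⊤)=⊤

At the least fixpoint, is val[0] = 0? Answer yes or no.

no

Worklist (7 pops):
  #1 pop 0: in=0 → 0 (was ⊥); enqueue []
  #2 pop 1: in=0 → 5 (was ⊥); enqueue [0]
  #3 pop 2: in=⊤ → ⊤ (was 0); enqueue [1]
  #4 pop 0: in=⊤ → ⊤ (was 0); enqueue [2]
  #5 pop 1: in=⊤ → ⊤ (was 5); enqueue [0]
  #6 pop 2: in=⊤ → ⊤ (no change)
  #7 pop 0: in=⊤ → ⊤ (no change)

Fixpoint:
  val[0] = ⊤
  val[1] = ⊤
  val[2] = ⊤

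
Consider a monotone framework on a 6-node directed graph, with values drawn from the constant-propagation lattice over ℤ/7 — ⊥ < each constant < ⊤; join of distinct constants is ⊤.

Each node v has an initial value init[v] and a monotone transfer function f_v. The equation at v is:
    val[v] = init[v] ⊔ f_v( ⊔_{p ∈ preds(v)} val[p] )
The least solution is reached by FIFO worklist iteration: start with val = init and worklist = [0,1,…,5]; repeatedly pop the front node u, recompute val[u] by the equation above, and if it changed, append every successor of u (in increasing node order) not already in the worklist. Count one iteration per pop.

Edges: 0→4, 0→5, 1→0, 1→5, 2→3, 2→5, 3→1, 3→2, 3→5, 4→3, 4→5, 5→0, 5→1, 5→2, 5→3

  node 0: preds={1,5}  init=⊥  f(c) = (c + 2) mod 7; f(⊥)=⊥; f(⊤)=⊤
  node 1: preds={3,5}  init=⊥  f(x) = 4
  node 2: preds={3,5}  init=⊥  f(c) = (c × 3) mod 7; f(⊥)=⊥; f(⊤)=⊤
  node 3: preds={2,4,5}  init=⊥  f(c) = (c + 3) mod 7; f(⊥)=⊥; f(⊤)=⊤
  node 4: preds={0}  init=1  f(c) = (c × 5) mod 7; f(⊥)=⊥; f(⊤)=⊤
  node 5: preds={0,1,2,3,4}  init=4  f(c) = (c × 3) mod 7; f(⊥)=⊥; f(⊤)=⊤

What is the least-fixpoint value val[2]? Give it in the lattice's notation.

⊤

Iteration log — 12 steps:
  step 1. node 0  ⊔preds=4  new=6  old=⊥  +wl: 
  step 2. node 1  ⊔preds=4  new=4  old=⊥  +wl: 0
  step 3. node 2  ⊔preds=4  new=5  old=⊥  +wl: 
  step 4. node 3  ⊔preds=⊤  new=⊤  old=⊥  +wl: 1,2
  step 5. node 4  ⊔preds=6  new=⊤  old=1  +wl: 3
  step 6. node 5  ⊔preds=⊤  new=⊤  old=4  +wl: 
  step 7. node 0  ⊔preds=⊤  new=⊤  old=6  +wl: 4,5
  step 8. node 1  ⊔preds=⊤  new=4  stable
  step 9. node 2  ⊔preds=⊤  new=⊤  old=5  +wl: 
  step 10. node 3  ⊔preds=⊤  new=⊤  stable
  step 11. node 4  ⊔preds=⊤  new=⊤  stable
  step 12. node 5  ⊔preds=⊤  new=⊤  stable

Least fixpoint reached:
  node 0: ⊤
  node 1: 4
  node 2: ⊤
  node 3: ⊤
  node 4: ⊤
  node 5: ⊤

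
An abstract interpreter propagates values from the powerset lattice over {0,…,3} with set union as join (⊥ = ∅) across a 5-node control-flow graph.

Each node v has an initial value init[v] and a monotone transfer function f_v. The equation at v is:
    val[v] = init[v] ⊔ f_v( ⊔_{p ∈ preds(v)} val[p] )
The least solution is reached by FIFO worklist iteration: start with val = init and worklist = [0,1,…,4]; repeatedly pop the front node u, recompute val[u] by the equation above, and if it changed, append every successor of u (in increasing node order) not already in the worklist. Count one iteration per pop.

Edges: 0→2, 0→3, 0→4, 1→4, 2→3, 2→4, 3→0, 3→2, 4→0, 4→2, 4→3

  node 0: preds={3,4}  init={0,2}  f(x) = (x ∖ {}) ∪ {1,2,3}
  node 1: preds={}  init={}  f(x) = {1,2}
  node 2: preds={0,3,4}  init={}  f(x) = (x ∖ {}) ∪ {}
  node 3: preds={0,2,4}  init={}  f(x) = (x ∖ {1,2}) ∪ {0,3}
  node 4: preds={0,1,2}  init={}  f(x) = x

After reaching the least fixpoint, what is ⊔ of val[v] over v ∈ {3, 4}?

{0,1,2,3}

Iteration log — 8 steps:
  step 1. node 0  ⊔preds={}  new={0,1,2,3}  old={0,2}  +wl: 
  step 2. node 1  ⊔preds={}  new={1,2}  old={}  +wl: 
  step 3. node 2  ⊔preds={0,1,2,3}  new={0,1,2,3}  old={}  +wl: 
  step 4. node 3  ⊔preds={0,1,2,3}  new={0,3}  old={}  +wl: 0,2
  step 5. node 4  ⊔preds={0,1,2,3}  new={0,1,2,3}  old={}  +wl: 3
  step 6. node 0  ⊔preds={0,1,2,3}  new={0,1,2,3}  stable
  step 7. node 2  ⊔preds={0,1,2,3}  new={0,1,2,3}  stable
  step 8. node 3  ⊔preds={0,1,2,3}  new={0,3}  stable

Least fixpoint reached:
  node 0: {0,1,2,3}
  node 1: {1,2}
  node 2: {0,1,2,3}
  node 3: {0,3}
  node 4: {0,1,2,3}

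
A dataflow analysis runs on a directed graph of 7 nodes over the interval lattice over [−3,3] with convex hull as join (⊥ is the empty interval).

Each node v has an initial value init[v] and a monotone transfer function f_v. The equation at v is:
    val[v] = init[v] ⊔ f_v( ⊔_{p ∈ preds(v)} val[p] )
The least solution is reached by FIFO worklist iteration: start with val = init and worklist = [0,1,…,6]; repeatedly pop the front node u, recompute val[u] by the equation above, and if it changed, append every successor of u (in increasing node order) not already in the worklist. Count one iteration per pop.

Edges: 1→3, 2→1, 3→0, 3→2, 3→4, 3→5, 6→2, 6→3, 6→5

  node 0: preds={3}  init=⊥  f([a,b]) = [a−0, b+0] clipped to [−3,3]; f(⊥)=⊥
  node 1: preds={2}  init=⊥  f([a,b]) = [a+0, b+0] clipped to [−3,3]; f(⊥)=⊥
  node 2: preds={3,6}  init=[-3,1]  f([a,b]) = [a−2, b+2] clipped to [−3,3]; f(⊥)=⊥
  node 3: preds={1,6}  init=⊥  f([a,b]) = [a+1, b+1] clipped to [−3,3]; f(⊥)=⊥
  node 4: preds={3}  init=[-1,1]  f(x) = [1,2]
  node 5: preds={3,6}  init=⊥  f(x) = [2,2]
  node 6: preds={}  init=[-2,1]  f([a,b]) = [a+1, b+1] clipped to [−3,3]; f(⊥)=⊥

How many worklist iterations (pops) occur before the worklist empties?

Iteration log — 15 steps:
  step 1. node 0  ⊔preds=⊥  new=⊥  stable
  step 2. node 1  ⊔preds=[-3,1]  new=[-3,1]  old=⊥  +wl: 
  step 3. node 2  ⊔preds=[-2,1]  new=[-3,3]  old=[-3,1]  +wl: 1
  step 4. node 3  ⊔preds=[-3,1]  new=[-2,2]  old=⊥  +wl: 0,2
  step 5. node 4  ⊔preds=[-2,2]  new=[-1,2]  old=[-1,1]  +wl: 
  step 6. node 5  ⊔preds=[-2,2]  new=[2,2]  old=⊥  +wl: 
  step 7. node 6  ⊔preds=⊥  new=[-2,1]  stable
  step 8. node 1  ⊔preds=[-3,3]  new=[-3,3]  old=[-3,1]  +wl: 3
  step 9. node 0  ⊔preds=[-2,2]  new=[-2,2]  old=⊥  +wl: 
  step 10. node 2  ⊔preds=[-2,2]  new=[-3,3]  stable
  step 11. node 3  ⊔preds=[-3,3]  new=[-2,3]  old=[-2,2]  +wl: 0,2,4,5
  step 12. node 0  ⊔preds=[-2,3]  new=[-2,3]  old=[-2,2]  +wl: 
  step 13. node 2  ⊔preds=[-2,3]  new=[-3,3]  stable
  step 14. node 4  ⊔preds=[-2,3]  new=[-1,2]  stable
  step 15. node 5  ⊔preds=[-2,3]  new=[2,2]  stable

Least fixpoint reached:
  node 0: [-2,3]
  node 1: [-3,3]
  node 2: [-3,3]
  node 3: [-2,3]
  node 4: [-1,2]
  node 5: [2,2]
  node 6: [-2,1]

15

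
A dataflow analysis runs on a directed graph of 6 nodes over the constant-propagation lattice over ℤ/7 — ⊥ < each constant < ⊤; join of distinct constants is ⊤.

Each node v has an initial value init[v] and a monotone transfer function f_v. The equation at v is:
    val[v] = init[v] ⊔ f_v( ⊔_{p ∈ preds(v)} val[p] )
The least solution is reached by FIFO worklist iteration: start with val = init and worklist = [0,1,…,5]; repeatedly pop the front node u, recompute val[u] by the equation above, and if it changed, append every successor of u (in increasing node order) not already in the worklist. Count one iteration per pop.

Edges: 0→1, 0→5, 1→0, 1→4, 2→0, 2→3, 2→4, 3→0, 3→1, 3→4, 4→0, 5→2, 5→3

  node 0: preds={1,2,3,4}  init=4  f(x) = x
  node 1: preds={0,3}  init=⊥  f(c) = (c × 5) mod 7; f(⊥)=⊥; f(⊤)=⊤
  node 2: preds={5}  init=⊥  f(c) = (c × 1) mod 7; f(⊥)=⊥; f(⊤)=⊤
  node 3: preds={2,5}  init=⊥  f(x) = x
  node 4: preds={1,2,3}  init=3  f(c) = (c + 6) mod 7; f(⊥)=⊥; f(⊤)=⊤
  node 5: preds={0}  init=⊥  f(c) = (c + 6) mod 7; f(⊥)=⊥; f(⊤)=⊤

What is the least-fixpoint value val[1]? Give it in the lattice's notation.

⊤

Trace (12 dequeues):
  [1] u=0 | in 3 | out ⊤ | prev 4 | push {}
  [2] u=1 | in ⊤ | out ⊤ | prev ⊥ | push {0}
  [3] u=2 | in ⊥ | out ⊥ | ==
  [4] u=3 | in ⊥ | out ⊥ | ==
  [5] u=4 | in ⊤ | out ⊤ | prev 3 | push {}
  [6] u=5 | in ⊤ | out ⊤ | prev ⊥ | push {2,3}
  [7] u=0 | in ⊤ | out ⊤ | ==
  [8] u=2 | in ⊤ | out ⊤ | prev ⊥ | push {0,4}
  [9] u=3 | in ⊤ | out ⊤ | prev ⊥ | push {1}
  [10] u=0 | in ⊤ | out ⊤ | ==
  [11] u=4 | in ⊤ | out ⊤ | ==
  [12] u=1 | in ⊤ | out ⊤ | ==

Converged values:
  [0] ⊤
  [1] ⊤
  [2] ⊤
  [3] ⊤
  [4] ⊤
  [5] ⊤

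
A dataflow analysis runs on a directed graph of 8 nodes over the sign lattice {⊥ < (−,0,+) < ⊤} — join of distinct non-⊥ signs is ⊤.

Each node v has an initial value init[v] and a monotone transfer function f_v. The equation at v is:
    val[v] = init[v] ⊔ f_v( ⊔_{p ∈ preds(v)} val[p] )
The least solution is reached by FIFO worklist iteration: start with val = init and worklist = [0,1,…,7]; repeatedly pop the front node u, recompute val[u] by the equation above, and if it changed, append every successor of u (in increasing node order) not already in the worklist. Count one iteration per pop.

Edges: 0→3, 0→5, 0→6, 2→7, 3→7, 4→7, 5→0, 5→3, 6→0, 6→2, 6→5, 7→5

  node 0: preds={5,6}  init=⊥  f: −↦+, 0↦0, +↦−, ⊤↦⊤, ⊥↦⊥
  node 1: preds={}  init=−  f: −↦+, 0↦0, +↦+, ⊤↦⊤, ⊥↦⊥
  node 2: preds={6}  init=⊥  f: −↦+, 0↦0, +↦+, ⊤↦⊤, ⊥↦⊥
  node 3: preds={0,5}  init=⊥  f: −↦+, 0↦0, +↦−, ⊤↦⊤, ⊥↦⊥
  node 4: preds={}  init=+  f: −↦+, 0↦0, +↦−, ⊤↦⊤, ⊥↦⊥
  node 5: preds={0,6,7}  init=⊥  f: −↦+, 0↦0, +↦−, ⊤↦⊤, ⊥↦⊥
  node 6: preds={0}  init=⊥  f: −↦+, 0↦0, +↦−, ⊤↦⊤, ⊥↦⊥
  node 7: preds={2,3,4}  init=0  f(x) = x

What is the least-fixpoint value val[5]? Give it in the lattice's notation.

Worklist (23 pops):
  #1 pop 0: in=⊥ → ⊥ (no change)
  #2 pop 1: in=⊥ → − (no change)
  #3 pop 2: in=⊥ → ⊥ (no change)
  #4 pop 3: in=⊥ → ⊥ (no change)
  #5 pop 4: in=⊥ → + (no change)
  #6 pop 5: in=0 → 0 (was ⊥); enqueue [0,3]
  #7 pop 6: in=⊥ → ⊥ (no change)
  #8 pop 7: in=+ → ⊤ (was 0); enqueue [5]
  #9 pop 0: in=0 → 0 (was ⊥); enqueue [6]
  #10 pop 3: in=0 → 0 (was ⊥); enqueue [7]
  #11 pop 5: in=⊤ → ⊤ (was 0); enqueue [0,3]
  #12 pop 6: in=0 → 0 (was ⊥); enqueue [2,5]
  #13 pop 7: in=⊤ → ⊤ (no change)
  #14 pop 0: in=⊤ → ⊤ (was 0); enqueue [6]
  #15 pop 3: in=⊤ → ⊤ (was 0); enqueue [7]
  #16 pop 2: in=0 → 0 (was ⊥); enqueue []
  #17 pop 5: in=⊤ → ⊤ (no change)
  #18 pop 6: in=⊤ → ⊤ (was 0); enqueue [0,2,5]
  #19 pop 7: in=⊤ → ⊤ (no change)
  #20 pop 0: in=⊤ → ⊤ (no change)
  #21 pop 2: in=⊤ → ⊤ (was 0); enqueue [7]
  #22 pop 5: in=⊤ → ⊤ (no change)
  #23 pop 7: in=⊤ → ⊤ (no change)

Fixpoint:
  val[0] = ⊤
  val[1] = −
  val[2] = ⊤
  val[3] = ⊤
  val[4] = +
  val[5] = ⊤
  val[6] = ⊤
  val[7] = ⊤

⊤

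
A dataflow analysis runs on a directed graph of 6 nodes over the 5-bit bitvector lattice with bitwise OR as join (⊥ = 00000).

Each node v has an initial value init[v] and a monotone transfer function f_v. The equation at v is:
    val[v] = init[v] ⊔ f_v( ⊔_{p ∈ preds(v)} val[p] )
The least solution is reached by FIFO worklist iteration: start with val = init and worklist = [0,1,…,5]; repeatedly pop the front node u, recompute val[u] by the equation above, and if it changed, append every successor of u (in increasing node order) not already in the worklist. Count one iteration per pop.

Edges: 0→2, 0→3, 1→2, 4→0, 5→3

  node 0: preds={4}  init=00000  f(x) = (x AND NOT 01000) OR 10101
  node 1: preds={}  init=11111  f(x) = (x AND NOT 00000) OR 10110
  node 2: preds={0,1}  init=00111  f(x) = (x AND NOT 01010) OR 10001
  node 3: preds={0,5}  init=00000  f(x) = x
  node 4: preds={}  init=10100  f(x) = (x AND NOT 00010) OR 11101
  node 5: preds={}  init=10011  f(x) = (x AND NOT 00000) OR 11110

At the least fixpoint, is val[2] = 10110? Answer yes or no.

Iteration log — 8 steps:
  step 1. node 0  ⊔preds=10100  new=10101  old=00000  +wl: 
  step 2. node 1  ⊔preds=00000  new=11111  stable
  step 3. node 2  ⊔preds=11111  new=10111  old=00111  +wl: 
  step 4. node 3  ⊔preds=10111  new=10111  old=00000  +wl: 
  step 5. node 4  ⊔preds=00000  new=11101  old=10100  +wl: 0
  step 6. node 5  ⊔preds=00000  new=11111  old=10011  +wl: 3
  step 7. node 0  ⊔preds=11101  new=10101  stable
  step 8. node 3  ⊔preds=11111  new=11111  old=10111  +wl: 

Least fixpoint reached:
  node 0: 10101
  node 1: 11111
  node 2: 10111
  node 3: 11111
  node 4: 11101
  node 5: 11111

no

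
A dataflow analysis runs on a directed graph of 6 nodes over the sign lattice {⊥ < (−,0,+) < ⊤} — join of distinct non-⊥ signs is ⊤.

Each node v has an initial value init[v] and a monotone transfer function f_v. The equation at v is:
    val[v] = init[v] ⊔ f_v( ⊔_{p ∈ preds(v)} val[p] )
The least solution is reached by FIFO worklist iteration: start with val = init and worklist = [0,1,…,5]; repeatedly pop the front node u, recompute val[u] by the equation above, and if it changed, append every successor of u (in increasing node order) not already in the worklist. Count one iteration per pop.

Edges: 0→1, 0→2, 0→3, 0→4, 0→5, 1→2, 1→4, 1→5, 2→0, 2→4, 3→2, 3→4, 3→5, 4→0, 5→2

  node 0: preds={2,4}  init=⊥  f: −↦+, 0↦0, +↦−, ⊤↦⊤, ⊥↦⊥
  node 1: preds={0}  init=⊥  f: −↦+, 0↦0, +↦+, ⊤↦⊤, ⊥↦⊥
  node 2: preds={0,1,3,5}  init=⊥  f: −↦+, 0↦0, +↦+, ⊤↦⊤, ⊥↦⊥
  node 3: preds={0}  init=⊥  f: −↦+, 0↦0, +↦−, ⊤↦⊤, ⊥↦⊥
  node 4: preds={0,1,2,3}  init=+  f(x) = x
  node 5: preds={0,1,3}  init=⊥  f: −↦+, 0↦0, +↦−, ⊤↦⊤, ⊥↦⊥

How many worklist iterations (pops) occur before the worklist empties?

13

Iteration log — 13 steps:
  step 1. node 0  ⊔preds=+  new=−  old=⊥  +wl: 
  step 2. node 1  ⊔preds=−  new=+  old=⊥  +wl: 
  step 3. node 2  ⊔preds=⊤  new=⊤  old=⊥  +wl: 0
  step 4. node 3  ⊔preds=−  new=+  old=⊥  +wl: 2
  step 5. node 4  ⊔preds=⊤  new=⊤  old=+  +wl: 
  step 6. node 5  ⊔preds=⊤  new=⊤  old=⊥  +wl: 
  step 7. node 0  ⊔preds=⊤  new=⊤  old=−  +wl: 1,3,4,5
  step 8. node 2  ⊔preds=⊤  new=⊤  stable
  step 9. node 1  ⊔preds=⊤  new=⊤  old=+  +wl: 2
  step 10. node 3  ⊔preds=⊤  new=⊤  old=+  +wl: 
  step 11. node 4  ⊔preds=⊤  new=⊤  stable
  step 12. node 5  ⊔preds=⊤  new=⊤  stable
  step 13. node 2  ⊔preds=⊤  new=⊤  stable

Least fixpoint reached:
  node 0: ⊤
  node 1: ⊤
  node 2: ⊤
  node 3: ⊤
  node 4: ⊤
  node 5: ⊤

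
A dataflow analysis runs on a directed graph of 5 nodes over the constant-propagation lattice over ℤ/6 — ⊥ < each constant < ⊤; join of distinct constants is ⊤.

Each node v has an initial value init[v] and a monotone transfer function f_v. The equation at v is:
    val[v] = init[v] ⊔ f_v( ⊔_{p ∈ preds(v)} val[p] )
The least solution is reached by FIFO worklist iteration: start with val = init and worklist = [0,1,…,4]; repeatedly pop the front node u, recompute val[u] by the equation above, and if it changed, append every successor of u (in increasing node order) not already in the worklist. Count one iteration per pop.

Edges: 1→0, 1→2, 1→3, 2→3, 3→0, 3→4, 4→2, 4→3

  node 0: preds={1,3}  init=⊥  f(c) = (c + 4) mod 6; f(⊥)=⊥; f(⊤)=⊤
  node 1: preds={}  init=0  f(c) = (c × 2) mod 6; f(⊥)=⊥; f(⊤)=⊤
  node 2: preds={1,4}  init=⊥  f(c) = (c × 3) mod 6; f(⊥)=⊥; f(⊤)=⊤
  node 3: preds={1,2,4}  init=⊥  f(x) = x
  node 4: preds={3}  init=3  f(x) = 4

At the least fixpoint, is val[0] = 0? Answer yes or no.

no

Worklist (8 pops):
  #1 pop 0: in=0 → 4 (was ⊥); enqueue []
  #2 pop 1: in=⊥ → 0 (no change)
  #3 pop 2: in=⊤ → ⊤ (was ⊥); enqueue []
  #4 pop 3: in=⊤ → ⊤ (was ⊥); enqueue [0]
  #5 pop 4: in=⊤ → ⊤ (was 3); enqueue [2,3]
  #6 pop 0: in=⊤ → ⊤ (was 4); enqueue []
  #7 pop 2: in=⊤ → ⊤ (no change)
  #8 pop 3: in=⊤ → ⊤ (no change)

Fixpoint:
  val[0] = ⊤
  val[1] = 0
  val[2] = ⊤
  val[3] = ⊤
  val[4] = ⊤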